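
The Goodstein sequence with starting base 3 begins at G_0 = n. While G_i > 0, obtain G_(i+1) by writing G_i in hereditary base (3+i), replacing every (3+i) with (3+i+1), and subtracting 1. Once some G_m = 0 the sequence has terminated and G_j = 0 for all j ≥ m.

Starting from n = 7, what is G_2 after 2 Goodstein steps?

9

base 3: 7 = 2·3 + 1; at 4: 2·4 + 1 = 9; next = 8
base 4: 8 = 2·4; at 5: 2·5 = 10; next = 9
base 5: 9 = 5 + 4; at 6: 6 + 4 = 10; next = 9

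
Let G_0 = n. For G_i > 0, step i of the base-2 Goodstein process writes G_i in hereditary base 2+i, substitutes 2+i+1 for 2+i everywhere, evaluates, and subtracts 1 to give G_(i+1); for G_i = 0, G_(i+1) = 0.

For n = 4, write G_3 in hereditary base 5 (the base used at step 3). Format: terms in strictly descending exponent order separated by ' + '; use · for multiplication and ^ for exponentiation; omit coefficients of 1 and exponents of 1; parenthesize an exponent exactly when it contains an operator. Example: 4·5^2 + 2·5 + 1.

2·5^2 + 2·5

G_0 = 4. HB_2(4) = 2^2. Bump = 27. G_1 = 26.
G_1 = 26. HB_3(26) = 2·3^2 + 2·3 + 2. Bump = 42. G_2 = 41.
G_2 = 41. HB_4(41) = 2·4^2 + 2·4 + 1. Bump = 61. G_3 = 60.
G_3 = 60. HB_5(60) = 2·5^2 + 2·5. Bump = 84. G_4 = 83.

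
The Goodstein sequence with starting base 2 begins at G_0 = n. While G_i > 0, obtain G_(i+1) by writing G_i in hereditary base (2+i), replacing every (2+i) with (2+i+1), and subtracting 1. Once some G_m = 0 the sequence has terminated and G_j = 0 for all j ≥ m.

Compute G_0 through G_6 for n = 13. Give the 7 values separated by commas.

13 —HB2→ 2^(2 + 1) + 2^2 + 1 —bump→ 3^(3 + 1) + 3^3 + 1 = 109 —(−1)→ 108
108 —HB3→ 3^(3 + 1) + 3^3 —bump→ 4^(4 + 1) + 4^4 = 1280 —(−1)→ 1279
1279 —HB4→ 4^(4 + 1) + 3·4^3 + 3·4^2 + 3·4 + 3 —bump→ 5^(5 + 1) + 3·5^3 + 3·5^2 + 3·5 + 3 = 16093 —(−1)→ 16092
16092 —HB5→ 5^(5 + 1) + 3·5^3 + 3·5^2 + 3·5 + 2 —bump→ 6^(6 + 1) + 3·6^3 + 3·6^2 + 3·6 + 2 = 280712 —(−1)→ 280711
280711 —HB6→ 6^(6 + 1) + 3·6^3 + 3·6^2 + 3·6 + 1 —bump→ 7^(7 + 1) + 3·7^3 + 3·7^2 + 3·7 + 1 = 5765999 —(−1)→ 5765998
5765998 —HB7→ 7^(7 + 1) + 3·7^3 + 3·7^2 + 3·7 —bump→ 8^(8 + 1) + 3·8^3 + 3·8^2 + 3·8 = 134219480 —(−1)→ 134219479

13, 108, 1279, 16092, 280711, 5765998, 134219479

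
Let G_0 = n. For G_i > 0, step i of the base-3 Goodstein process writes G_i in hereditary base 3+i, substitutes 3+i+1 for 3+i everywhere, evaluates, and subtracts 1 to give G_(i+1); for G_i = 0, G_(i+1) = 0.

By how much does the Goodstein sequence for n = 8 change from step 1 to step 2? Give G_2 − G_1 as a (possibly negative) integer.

(0) 8|_3 = 2·3 + 2 ↦ 2·4 + 2|_4 = 10 ⇒ 9
(1) 9|_4 = 2·4 + 1 ↦ 2·5 + 1|_5 = 11 ⇒ 10

1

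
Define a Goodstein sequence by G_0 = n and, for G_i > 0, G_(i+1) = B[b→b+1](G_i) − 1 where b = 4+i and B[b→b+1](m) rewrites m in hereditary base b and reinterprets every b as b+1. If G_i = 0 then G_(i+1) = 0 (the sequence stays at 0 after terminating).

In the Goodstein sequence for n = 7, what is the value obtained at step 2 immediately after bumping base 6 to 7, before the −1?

8

step 0: 7 = 4 + 3; sub 5 for 4: 5 + 3; = 8; G_1 = 8−1 = 7
step 1: 7 = 5 + 2; sub 6 for 5: 6 + 2; = 8; G_2 = 8−1 = 7
step 2: 7 = 6 + 1; sub 7 for 6: 7 + 1; = 8; G_3 = 8−1 = 7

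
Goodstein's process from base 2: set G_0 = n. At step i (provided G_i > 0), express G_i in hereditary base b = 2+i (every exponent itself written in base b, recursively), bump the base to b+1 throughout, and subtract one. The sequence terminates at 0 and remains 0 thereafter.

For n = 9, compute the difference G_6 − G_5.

47861573

9 —HB2→ 2^(2 + 1) + 1 —bump→ 3^(3 + 1) + 1 = 82 —(−1)→ 81
81 —HB3→ 3^(3 + 1) —bump→ 4^(4 + 1) = 1024 —(−1)→ 1023
1023 —HB4→ 3·4^4 + 3·4^3 + 3·4^2 + 3·4 + 3 —bump→ 3·5^5 + 3·5^3 + 3·5^2 + 3·5 + 3 = 9843 —(−1)→ 9842
9842 —HB5→ 3·5^5 + 3·5^3 + 3·5^2 + 3·5 + 2 —bump→ 3·6^6 + 3·6^3 + 3·6^2 + 3·6 + 2 = 140744 —(−1)→ 140743
140743 —HB6→ 3·6^6 + 3·6^3 + 3·6^2 + 3·6 + 1 —bump→ 3·7^7 + 3·7^3 + 3·7^2 + 3·7 + 1 = 2471827 —(−1)→ 2471826
2471826 —HB7→ 3·7^7 + 3·7^3 + 3·7^2 + 3·7 —bump→ 3·8^8 + 3·8^3 + 3·8^2 + 3·8 = 50333400 —(−1)→ 50333399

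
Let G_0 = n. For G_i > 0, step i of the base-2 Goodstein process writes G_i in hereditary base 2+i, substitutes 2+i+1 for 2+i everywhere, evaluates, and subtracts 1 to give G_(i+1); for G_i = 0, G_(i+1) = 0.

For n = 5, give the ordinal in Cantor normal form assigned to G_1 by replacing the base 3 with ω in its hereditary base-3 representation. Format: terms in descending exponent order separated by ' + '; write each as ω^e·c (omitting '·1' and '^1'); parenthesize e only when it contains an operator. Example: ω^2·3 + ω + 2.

(0) 5|_2 = 2^2 + 1 ↦ 3^3 + 1|_3 = 28 ⇒ 27
(1) 27|_3 = 3^3 ↦ 4^4|_4 = 256 ⇒ 255

ω^ω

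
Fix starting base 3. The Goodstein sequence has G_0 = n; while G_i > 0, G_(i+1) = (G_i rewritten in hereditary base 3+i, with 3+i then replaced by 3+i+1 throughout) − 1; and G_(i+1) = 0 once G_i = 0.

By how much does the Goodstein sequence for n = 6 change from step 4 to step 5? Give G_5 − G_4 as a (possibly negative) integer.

base 3: 6 = 2·3; at 4: 2·4 = 8; next = 7
base 4: 7 = 4 + 3; at 5: 5 + 3 = 8; next = 7
base 5: 7 = 5 + 2; at 6: 6 + 2 = 8; next = 7
base 6: 7 = 6 + 1; at 7: 7 + 1 = 8; next = 7
base 7: 7 = 7; at 8: 8 = 8; next = 7

0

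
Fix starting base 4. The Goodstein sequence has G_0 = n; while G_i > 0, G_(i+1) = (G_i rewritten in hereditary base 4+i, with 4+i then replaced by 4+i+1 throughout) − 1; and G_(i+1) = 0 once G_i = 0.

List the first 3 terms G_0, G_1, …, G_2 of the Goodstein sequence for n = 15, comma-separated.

15, 17, 19

[0] 15 ≡ 3·4 + 3 (base 4). Lift 5: 18. −1: 17.
[1] 17 ≡ 3·5 + 2 (base 5). Lift 6: 20. −1: 19.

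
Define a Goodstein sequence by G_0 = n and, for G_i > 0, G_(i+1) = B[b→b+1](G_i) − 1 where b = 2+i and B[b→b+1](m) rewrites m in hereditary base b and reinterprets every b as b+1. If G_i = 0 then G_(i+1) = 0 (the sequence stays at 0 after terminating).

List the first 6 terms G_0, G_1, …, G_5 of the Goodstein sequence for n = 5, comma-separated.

5, 27, 255, 467, 775, 1197

step 0: 5 = 2^2 + 1; sub 3 for 2: 3^3 + 1; = 28; G_1 = 28−1 = 27
step 1: 27 = 3^3; sub 4 for 3: 4^4; = 256; G_2 = 256−1 = 255
step 2: 255 = 3·4^3 + 3·4^2 + 3·4 + 3; sub 5 for 4: 3·5^3 + 3·5^2 + 3·5 + 3; = 468; G_3 = 468−1 = 467
step 3: 467 = 3·5^3 + 3·5^2 + 3·5 + 2; sub 6 for 5: 3·6^3 + 3·6^2 + 3·6 + 2; = 776; G_4 = 776−1 = 775
step 4: 775 = 3·6^3 + 3·6^2 + 3·6 + 1; sub 7 for 6: 3·7^3 + 3·7^2 + 3·7 + 1; = 1198; G_5 = 1198−1 = 1197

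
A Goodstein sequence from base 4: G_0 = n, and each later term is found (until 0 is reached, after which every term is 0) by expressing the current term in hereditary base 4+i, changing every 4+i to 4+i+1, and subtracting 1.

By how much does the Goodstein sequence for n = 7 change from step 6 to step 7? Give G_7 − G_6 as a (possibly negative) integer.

G_0 = 7. HB_4(7) = 4 + 3. Bump = 8. G_1 = 7.
G_1 = 7. HB_5(7) = 5 + 2. Bump = 8. G_2 = 7.
G_2 = 7. HB_6(7) = 6 + 1. Bump = 8. G_3 = 7.
G_3 = 7. HB_7(7) = 7. Bump = 8. G_4 = 7.
G_4 = 7. HB_8(7) = 7. Bump = 7. G_5 = 6.
G_5 = 6. HB_9(6) = 6. Bump = 6. G_6 = 5.
G_6 = 5. HB_10(5) = 5. Bump = 5. G_7 = 4.

-1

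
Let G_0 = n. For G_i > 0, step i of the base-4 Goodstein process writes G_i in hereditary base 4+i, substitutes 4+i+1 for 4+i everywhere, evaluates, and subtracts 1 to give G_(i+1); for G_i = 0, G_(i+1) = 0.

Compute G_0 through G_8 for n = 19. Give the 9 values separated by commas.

19, 27, 37, 49, 63, 69, 75, 81, 87

i=0: 19 = 4^2 + 3 (b=4); 4→5: 5^2 + 3 = 28; 28−1 = 27
i=1: 27 = 5^2 + 2 (b=5); 5→6: 6^2 + 2 = 38; 38−1 = 37
i=2: 37 = 6^2 + 1 (b=6); 6→7: 7^2 + 1 = 50; 50−1 = 49
i=3: 49 = 7^2 (b=7); 7→8: 8^2 = 64; 64−1 = 63
i=4: 63 = 7·8 + 7 (b=8); 8→9: 7·9 + 7 = 70; 70−1 = 69
i=5: 69 = 7·9 + 6 (b=9); 9→10: 7·10 + 6 = 76; 76−1 = 75
i=6: 75 = 7·10 + 5 (b=10); 10→11: 7·11 + 5 = 82; 82−1 = 81
i=7: 81 = 7·11 + 4 (b=11); 11→12: 7·12 + 4 = 88; 88−1 = 87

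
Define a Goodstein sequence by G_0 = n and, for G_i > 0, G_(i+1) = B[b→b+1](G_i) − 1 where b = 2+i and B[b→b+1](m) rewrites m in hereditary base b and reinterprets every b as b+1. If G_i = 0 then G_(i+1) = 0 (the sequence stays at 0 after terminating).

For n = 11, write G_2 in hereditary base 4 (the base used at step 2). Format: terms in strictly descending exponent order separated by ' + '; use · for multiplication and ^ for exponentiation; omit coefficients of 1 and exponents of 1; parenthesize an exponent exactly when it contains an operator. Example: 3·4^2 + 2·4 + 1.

4^(4 + 1) + 3

i=0: 11 = 2^(2 + 1) + 2 + 1 (b=2); 2→3: 3^(3 + 1) + 3 + 1 = 85; 85−1 = 84
i=1: 84 = 3^(3 + 1) + 3 (b=3); 3→4: 4^(4 + 1) + 4 = 1028; 1028−1 = 1027
i=2: 1027 = 4^(4 + 1) + 3 (b=4); 4→5: 5^(5 + 1) + 3 = 15628; 15628−1 = 15627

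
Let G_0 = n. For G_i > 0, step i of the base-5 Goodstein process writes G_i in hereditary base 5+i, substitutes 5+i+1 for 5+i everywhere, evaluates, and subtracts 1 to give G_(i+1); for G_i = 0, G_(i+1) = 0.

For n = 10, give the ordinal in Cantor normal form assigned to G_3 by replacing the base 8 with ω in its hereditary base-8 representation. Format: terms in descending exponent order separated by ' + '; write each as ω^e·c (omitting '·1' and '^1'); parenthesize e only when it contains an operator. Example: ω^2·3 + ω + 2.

ω + 3

(0) 10|_5 = 2·5 ↦ 2·6|_6 = 12 ⇒ 11
(1) 11|_6 = 6 + 5 ↦ 7 + 5|_7 = 12 ⇒ 11
(2) 11|_7 = 7 + 4 ↦ 8 + 4|_8 = 12 ⇒ 11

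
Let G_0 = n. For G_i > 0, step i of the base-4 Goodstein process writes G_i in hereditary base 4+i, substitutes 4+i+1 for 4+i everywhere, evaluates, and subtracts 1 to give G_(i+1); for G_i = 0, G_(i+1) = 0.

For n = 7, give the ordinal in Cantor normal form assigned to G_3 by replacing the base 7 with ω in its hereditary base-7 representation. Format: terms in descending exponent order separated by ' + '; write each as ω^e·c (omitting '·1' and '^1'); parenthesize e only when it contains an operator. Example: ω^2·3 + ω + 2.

7 —HB4→ 4 + 3 —bump→ 5 + 3 = 8 —(−1)→ 7
7 —HB5→ 5 + 2 —bump→ 6 + 2 = 8 —(−1)→ 7
7 —HB6→ 6 + 1 —bump→ 7 + 1 = 8 —(−1)→ 7
7 —HB7→ 7 —bump→ 8 = 8 —(−1)→ 7

ω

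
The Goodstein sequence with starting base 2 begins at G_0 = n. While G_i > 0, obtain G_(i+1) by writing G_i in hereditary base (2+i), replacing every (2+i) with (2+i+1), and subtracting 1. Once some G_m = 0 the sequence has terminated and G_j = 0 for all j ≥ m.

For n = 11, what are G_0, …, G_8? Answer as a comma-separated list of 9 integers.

11, 84, 1027, 15627, 279937, 5764801, 134217727, 2749609302, 70077777775

G_0 = 11. HB_2(11) = 2^(2 + 1) + 2 + 1. Bump = 85. G_1 = 84.
G_1 = 84. HB_3(84) = 3^(3 + 1) + 3. Bump = 1028. G_2 = 1027.
G_2 = 1027. HB_4(1027) = 4^(4 + 1) + 3. Bump = 15628. G_3 = 15627.
G_3 = 15627. HB_5(15627) = 5^(5 + 1) + 2. Bump = 279938. G_4 = 279937.
G_4 = 279937. HB_6(279937) = 6^(6 + 1) + 1. Bump = 5764802. G_5 = 5764801.
G_5 = 5764801. HB_7(5764801) = 7^(7 + 1). Bump = 134217728. G_6 = 134217727.
G_6 = 134217727. HB_8(134217727) = 7·8^8 + 7·8^7 + 7·8^6 + 7·8^5 + 7·8^4 + 7·8^3 + 7·8^2 + 7·8 + 7. Bump = 2749609303. G_7 = 2749609302.
G_7 = 2749609302. HB_9(2749609302) = 7·9^9 + 7·9^7 + 7·9^6 + 7·9^5 + 7·9^4 + 7·9^3 + 7·9^2 + 7·9 + 6. Bump = 70077777776. G_8 = 70077777775.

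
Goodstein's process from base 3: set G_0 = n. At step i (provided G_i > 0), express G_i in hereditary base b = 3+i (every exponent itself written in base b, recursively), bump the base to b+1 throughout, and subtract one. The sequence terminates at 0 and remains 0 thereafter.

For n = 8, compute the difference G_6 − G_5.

0

[0] 8 ≡ 2·3 + 2 (base 3). Lift 4: 10. −1: 9.
[1] 9 ≡ 2·4 + 1 (base 4). Lift 5: 11. −1: 10.
[2] 10 ≡ 2·5 (base 5). Lift 6: 12. −1: 11.
[3] 11 ≡ 6 + 5 (base 6). Lift 7: 12. −1: 11.
[4] 11 ≡ 7 + 4 (base 7). Lift 8: 12. −1: 11.
[5] 11 ≡ 8 + 3 (base 8). Lift 9: 12. −1: 11.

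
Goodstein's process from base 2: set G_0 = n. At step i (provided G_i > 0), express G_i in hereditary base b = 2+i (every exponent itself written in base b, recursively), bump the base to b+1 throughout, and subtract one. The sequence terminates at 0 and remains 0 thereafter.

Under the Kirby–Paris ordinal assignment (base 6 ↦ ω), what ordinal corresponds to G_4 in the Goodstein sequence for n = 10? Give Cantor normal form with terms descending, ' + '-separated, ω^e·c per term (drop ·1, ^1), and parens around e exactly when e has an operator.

ω^ω·5 + ω^5·5 + ω^4·5 + ω^3·5 + ω^2·5 + ω·5 + 5

G_0 = 10. HB_2(10) = 2^(2 + 1) + 2. Bump = 84. G_1 = 83.
G_1 = 83. HB_3(83) = 3^(3 + 1) + 2. Bump = 1026. G_2 = 1025.
G_2 = 1025. HB_4(1025) = 4^(4 + 1) + 1. Bump = 15626. G_3 = 15625.
G_3 = 15625. HB_5(15625) = 5^(5 + 1). Bump = 279936. G_4 = 279935.
G_4 = 279935. HB_6(279935) = 5·6^6 + 5·6^5 + 5·6^4 + 5·6^3 + 5·6^2 + 5·6 + 5. Bump = 4215755. G_5 = 4215754.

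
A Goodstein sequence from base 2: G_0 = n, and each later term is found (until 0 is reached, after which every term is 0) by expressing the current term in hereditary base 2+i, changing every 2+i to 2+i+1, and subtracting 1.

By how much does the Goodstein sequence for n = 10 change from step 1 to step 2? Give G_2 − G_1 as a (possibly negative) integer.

942

[0] 10 ≡ 2^(2 + 1) + 2 (base 2). Lift 3: 84. −1: 83.
[1] 83 ≡ 3^(3 + 1) + 2 (base 3). Lift 4: 1026. −1: 1025.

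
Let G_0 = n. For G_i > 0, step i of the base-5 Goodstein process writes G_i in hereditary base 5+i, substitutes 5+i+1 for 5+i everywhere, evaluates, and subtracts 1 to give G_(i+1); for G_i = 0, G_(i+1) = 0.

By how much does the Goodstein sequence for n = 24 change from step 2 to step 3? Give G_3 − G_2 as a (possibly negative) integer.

24 —HB5→ 4·5 + 4 —bump→ 4·6 + 4 = 28 —(−1)→ 27
27 —HB6→ 4·6 + 3 —bump→ 4·7 + 3 = 31 —(−1)→ 30
30 —HB7→ 4·7 + 2 —bump→ 4·8 + 2 = 34 —(−1)→ 33

3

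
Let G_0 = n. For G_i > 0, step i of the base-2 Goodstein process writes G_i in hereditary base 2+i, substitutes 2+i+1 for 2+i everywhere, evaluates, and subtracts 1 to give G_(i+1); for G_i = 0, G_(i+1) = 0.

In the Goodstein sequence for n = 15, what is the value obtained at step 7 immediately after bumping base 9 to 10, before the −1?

i=0: 15 = 2^(2 + 1) + 2^2 + 2 + 1 (b=2); 2→3: 3^(3 + 1) + 3^3 + 3 + 1 = 112; 112−1 = 111
i=1: 111 = 3^(3 + 1) + 3^3 + 3 (b=3); 3→4: 4^(4 + 1) + 4^4 + 4 = 1284; 1284−1 = 1283
i=2: 1283 = 4^(4 + 1) + 4^4 + 3 (b=4); 4→5: 5^(5 + 1) + 5^5 + 3 = 18753; 18753−1 = 18752
i=3: 18752 = 5^(5 + 1) + 5^5 + 2 (b=5); 5→6: 6^(6 + 1) + 6^6 + 2 = 326594; 326594−1 = 326593
i=4: 326593 = 6^(6 + 1) + 6^6 + 1 (b=6); 6→7: 7^(7 + 1) + 7^7 + 1 = 6588345; 6588345−1 = 6588344
i=5: 6588344 = 7^(7 + 1) + 7^7 (b=7); 7→8: 8^(8 + 1) + 8^8 = 150994944; 150994944−1 = 150994943
i=6: 150994943 = 8^(8 + 1) + 7·8^7 + 7·8^6 + 7·8^5 + 7·8^4 + 7·8^3 + 7·8^2 + 7·8 + 7 (b=8); 8→9: 9^(9 + 1) + 7·9^7 + 7·9^6 + 7·9^5 + 7·9^4 + 7·9^3 + 7·9^2 + 7·9 + 7 = 3524450281; 3524450281−1 = 3524450280
i=7: 3524450280 = 9^(9 + 1) + 7·9^7 + 7·9^6 + 7·9^5 + 7·9^4 + 7·9^3 + 7·9^2 + 7·9 + 6 (b=9); 9→10: 10^(10 + 1) + 7·10^7 + 7·10^6 + 7·10^5 + 7·10^4 + 7·10^3 + 7·10^2 + 7·10 + 6 = 100077777776; 100077777776−1 = 100077777775

100077777776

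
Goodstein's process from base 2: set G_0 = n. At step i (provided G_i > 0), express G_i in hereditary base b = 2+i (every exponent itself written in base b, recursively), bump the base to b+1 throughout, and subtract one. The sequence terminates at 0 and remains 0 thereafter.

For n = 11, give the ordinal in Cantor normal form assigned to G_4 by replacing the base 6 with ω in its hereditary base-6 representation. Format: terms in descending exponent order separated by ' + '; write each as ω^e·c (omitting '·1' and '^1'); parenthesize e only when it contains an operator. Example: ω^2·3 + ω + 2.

ω^(ω + 1) + 1

(0) 11|_2 = 2^(2 + 1) + 2 + 1 ↦ 3^(3 + 1) + 3 + 1|_3 = 85 ⇒ 84
(1) 84|_3 = 3^(3 + 1) + 3 ↦ 4^(4 + 1) + 4|_4 = 1028 ⇒ 1027
(2) 1027|_4 = 4^(4 + 1) + 3 ↦ 5^(5 + 1) + 3|_5 = 15628 ⇒ 15627
(3) 15627|_5 = 5^(5 + 1) + 2 ↦ 6^(6 + 1) + 2|_6 = 279938 ⇒ 279937
(4) 279937|_6 = 6^(6 + 1) + 1 ↦ 7^(7 + 1) + 1|_7 = 5764802 ⇒ 5764801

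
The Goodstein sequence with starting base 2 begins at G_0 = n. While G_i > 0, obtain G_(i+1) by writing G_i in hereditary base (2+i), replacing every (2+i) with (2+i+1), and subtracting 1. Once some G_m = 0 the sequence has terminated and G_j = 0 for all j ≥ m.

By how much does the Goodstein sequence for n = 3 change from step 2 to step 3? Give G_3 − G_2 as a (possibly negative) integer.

-1

G_0 = 3. HB_2(3) = 2 + 1. Bump = 4. G_1 = 3.
G_1 = 3. HB_3(3) = 3. Bump = 4. G_2 = 3.
G_2 = 3. HB_4(3) = 3. Bump = 3. G_3 = 2.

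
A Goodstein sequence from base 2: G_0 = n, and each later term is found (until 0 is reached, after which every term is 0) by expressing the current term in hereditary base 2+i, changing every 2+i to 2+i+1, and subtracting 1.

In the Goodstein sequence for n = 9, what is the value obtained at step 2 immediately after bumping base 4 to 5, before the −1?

9 —HB2→ 2^(2 + 1) + 1 —bump→ 3^(3 + 1) + 1 = 82 —(−1)→ 81
81 —HB3→ 3^(3 + 1) —bump→ 4^(4 + 1) = 1024 —(−1)→ 1023
1023 —HB4→ 3·4^4 + 3·4^3 + 3·4^2 + 3·4 + 3 —bump→ 3·5^5 + 3·5^3 + 3·5^2 + 3·5 + 3 = 9843 —(−1)→ 9842

9843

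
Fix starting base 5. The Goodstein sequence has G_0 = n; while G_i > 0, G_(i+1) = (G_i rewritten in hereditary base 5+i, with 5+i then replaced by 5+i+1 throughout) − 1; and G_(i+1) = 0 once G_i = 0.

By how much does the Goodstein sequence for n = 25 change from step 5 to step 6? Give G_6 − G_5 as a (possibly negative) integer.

step 0: 25 = 5^2; sub 6 for 5: 6^2; = 36; G_1 = 36−1 = 35
step 1: 35 = 5·6 + 5; sub 7 for 6: 5·7 + 5; = 40; G_2 = 40−1 = 39
step 2: 39 = 5·7 + 4; sub 8 for 7: 5·8 + 4; = 44; G_3 = 44−1 = 43
step 3: 43 = 5·8 + 3; sub 9 for 8: 5·9 + 3; = 48; G_4 = 48−1 = 47
step 4: 47 = 5·9 + 2; sub 10 for 9: 5·10 + 2; = 52; G_5 = 52−1 = 51
step 5: 51 = 5·10 + 1; sub 11 for 10: 5·11 + 1; = 56; G_6 = 56−1 = 55

4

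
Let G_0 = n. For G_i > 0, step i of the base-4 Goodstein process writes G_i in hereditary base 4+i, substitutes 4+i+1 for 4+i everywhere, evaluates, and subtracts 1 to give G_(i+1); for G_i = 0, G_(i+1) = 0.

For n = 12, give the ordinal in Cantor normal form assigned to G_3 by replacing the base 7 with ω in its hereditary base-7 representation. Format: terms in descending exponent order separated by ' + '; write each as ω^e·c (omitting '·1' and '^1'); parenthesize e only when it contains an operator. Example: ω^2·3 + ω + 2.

(0) 12|_4 = 3·4 ↦ 3·5|_5 = 15 ⇒ 14
(1) 14|_5 = 2·5 + 4 ↦ 2·6 + 4|_6 = 16 ⇒ 15
(2) 15|_6 = 2·6 + 3 ↦ 2·7 + 3|_7 = 17 ⇒ 16
(3) 16|_7 = 2·7 + 2 ↦ 2·8 + 2|_8 = 18 ⇒ 17

ω·2 + 2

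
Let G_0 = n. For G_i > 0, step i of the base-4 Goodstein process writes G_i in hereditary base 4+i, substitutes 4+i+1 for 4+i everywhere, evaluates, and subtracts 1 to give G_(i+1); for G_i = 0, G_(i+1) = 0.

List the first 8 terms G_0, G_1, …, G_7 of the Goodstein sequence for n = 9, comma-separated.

9, 10, 11, 11, 11, 11, 11, 11

G_0 = 9. HB_4(9) = 2·4 + 1. Bump = 11. G_1 = 10.
G_1 = 10. HB_5(10) = 2·5. Bump = 12. G_2 = 11.
G_2 = 11. HB_6(11) = 6 + 5. Bump = 12. G_3 = 11.
G_3 = 11. HB_7(11) = 7 + 4. Bump = 12. G_4 = 11.
G_4 = 11. HB_8(11) = 8 + 3. Bump = 12. G_5 = 11.
G_5 = 11. HB_9(11) = 9 + 2. Bump = 12. G_6 = 11.
G_6 = 11. HB_10(11) = 10 + 1. Bump = 12. G_7 = 11.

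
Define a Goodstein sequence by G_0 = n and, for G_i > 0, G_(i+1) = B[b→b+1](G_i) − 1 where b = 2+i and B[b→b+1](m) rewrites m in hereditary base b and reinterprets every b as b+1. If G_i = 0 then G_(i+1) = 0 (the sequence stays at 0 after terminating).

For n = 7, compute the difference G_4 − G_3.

i=0: 7 = 2^2 + 2 + 1 (b=2); 2→3: 3^3 + 3 + 1 = 31; 31−1 = 30
i=1: 30 = 3^3 + 3 (b=3); 3→4: 4^4 + 4 = 260; 260−1 = 259
i=2: 259 = 4^4 + 3 (b=4); 4→5: 5^5 + 3 = 3128; 3128−1 = 3127
i=3: 3127 = 5^5 + 2 (b=5); 5→6: 6^6 + 2 = 46658; 46658−1 = 46657

43530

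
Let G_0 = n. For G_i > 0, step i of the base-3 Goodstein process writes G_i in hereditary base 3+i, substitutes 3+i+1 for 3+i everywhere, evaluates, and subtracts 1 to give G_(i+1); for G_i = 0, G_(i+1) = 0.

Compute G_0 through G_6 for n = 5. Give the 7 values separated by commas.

5, 5, 5, 5, 4, 3, 2

base 3: 5 = 3 + 2; at 4: 4 + 2 = 6; next = 5
base 4: 5 = 4 + 1; at 5: 5 + 1 = 6; next = 5
base 5: 5 = 5; at 6: 6 = 6; next = 5
base 6: 5 = 5; at 7: 5 = 5; next = 4
base 7: 4 = 4; at 8: 4 = 4; next = 3
base 8: 3 = 3; at 9: 3 = 3; next = 2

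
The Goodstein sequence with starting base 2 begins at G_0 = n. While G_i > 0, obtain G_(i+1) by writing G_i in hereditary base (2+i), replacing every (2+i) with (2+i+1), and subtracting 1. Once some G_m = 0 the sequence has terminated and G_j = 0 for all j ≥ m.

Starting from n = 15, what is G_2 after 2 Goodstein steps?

1283

base 2: 15 = 2^(2 + 1) + 2^2 + 2 + 1; at 3: 3^(3 + 1) + 3^3 + 3 + 1 = 112; next = 111
base 3: 111 = 3^(3 + 1) + 3^3 + 3; at 4: 4^(4 + 1) + 4^4 + 4 = 1284; next = 1283
base 4: 1283 = 4^(4 + 1) + 4^4 + 3; at 5: 5^(5 + 1) + 5^5 + 3 = 18753; next = 18752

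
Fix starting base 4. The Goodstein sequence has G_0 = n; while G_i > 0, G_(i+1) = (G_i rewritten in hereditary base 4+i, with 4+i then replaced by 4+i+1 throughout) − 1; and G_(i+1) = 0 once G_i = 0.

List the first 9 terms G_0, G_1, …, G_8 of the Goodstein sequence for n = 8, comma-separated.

8, 9, 9, 9, 9, 9, 9, 8, 7

8 —HB4→ 2·4 —bump→ 2·5 = 10 —(−1)→ 9
9 —HB5→ 5 + 4 —bump→ 6 + 4 = 10 —(−1)→ 9
9 —HB6→ 6 + 3 —bump→ 7 + 3 = 10 —(−1)→ 9
9 —HB7→ 7 + 2 —bump→ 8 + 2 = 10 —(−1)→ 9
9 —HB8→ 8 + 1 —bump→ 9 + 1 = 10 —(−1)→ 9
9 —HB9→ 9 —bump→ 10 = 10 —(−1)→ 9
9 —HB10→ 9 —bump→ 9 = 9 —(−1)→ 8
8 —HB11→ 8 —bump→ 8 = 8 —(−1)→ 7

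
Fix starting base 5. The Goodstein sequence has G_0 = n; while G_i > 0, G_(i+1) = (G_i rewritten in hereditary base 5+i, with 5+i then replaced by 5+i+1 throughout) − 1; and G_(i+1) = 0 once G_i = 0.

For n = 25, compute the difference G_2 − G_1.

i=0: 25 = 5^2 (b=5); 5→6: 6^2 = 36; 36−1 = 35
i=1: 35 = 5·6 + 5 (b=6); 6→7: 5·7 + 5 = 40; 40−1 = 39

4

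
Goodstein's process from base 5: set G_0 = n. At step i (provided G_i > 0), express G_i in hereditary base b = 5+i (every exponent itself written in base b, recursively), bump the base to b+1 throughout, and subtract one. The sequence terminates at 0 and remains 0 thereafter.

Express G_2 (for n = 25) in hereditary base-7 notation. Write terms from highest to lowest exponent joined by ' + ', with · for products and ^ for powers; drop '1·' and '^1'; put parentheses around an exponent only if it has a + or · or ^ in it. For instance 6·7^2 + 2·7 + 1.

i=0: 25 = 5^2 (b=5); 5→6: 6^2 = 36; 36−1 = 35
i=1: 35 = 5·6 + 5 (b=6); 6→7: 5·7 + 5 = 40; 40−1 = 39

5·7 + 4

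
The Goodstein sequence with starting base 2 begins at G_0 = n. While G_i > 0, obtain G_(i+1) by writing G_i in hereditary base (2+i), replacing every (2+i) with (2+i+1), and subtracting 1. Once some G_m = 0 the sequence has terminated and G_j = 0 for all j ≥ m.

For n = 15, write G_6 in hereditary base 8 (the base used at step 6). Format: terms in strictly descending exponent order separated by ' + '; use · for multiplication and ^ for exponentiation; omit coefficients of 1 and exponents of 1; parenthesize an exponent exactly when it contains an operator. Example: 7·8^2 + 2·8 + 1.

8^(8 + 1) + 7·8^7 + 7·8^6 + 7·8^5 + 7·8^4 + 7·8^3 + 7·8^2 + 7·8 + 7

(0) 15|_2 = 2^(2 + 1) + 2^2 + 2 + 1 ↦ 3^(3 + 1) + 3^3 + 3 + 1|_3 = 112 ⇒ 111
(1) 111|_3 = 3^(3 + 1) + 3^3 + 3 ↦ 4^(4 + 1) + 4^4 + 4|_4 = 1284 ⇒ 1283
(2) 1283|_4 = 4^(4 + 1) + 4^4 + 3 ↦ 5^(5 + 1) + 5^5 + 3|_5 = 18753 ⇒ 18752
(3) 18752|_5 = 5^(5 + 1) + 5^5 + 2 ↦ 6^(6 + 1) + 6^6 + 2|_6 = 326594 ⇒ 326593
(4) 326593|_6 = 6^(6 + 1) + 6^6 + 1 ↦ 7^(7 + 1) + 7^7 + 1|_7 = 6588345 ⇒ 6588344
(5) 6588344|_7 = 7^(7 + 1) + 7^7 ↦ 8^(8 + 1) + 8^8|_8 = 150994944 ⇒ 150994943
(6) 150994943|_8 = 8^(8 + 1) + 7·8^7 + 7·8^6 + 7·8^5 + 7·8^4 + 7·8^3 + 7·8^2 + 7·8 + 7 ↦ 9^(9 + 1) + 7·9^7 + 7·9^6 + 7·9^5 + 7·9^4 + 7·9^3 + 7·9^2 + 7·9 + 7|_9 = 3524450281 ⇒ 3524450280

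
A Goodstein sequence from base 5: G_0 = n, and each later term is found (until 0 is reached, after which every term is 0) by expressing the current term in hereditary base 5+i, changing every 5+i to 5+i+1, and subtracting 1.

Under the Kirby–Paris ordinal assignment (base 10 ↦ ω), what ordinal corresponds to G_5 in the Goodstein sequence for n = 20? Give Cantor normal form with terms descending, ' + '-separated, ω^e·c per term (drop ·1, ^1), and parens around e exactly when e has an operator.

ω·3 + 1

20 —HB5→ 4·5 —bump→ 4·6 = 24 —(−1)→ 23
23 —HB6→ 3·6 + 5 —bump→ 3·7 + 5 = 26 —(−1)→ 25
25 —HB7→ 3·7 + 4 —bump→ 3·8 + 4 = 28 —(−1)→ 27
27 —HB8→ 3·8 + 3 —bump→ 3·9 + 3 = 30 —(−1)→ 29
29 —HB9→ 3·9 + 2 —bump→ 3·10 + 2 = 32 —(−1)→ 31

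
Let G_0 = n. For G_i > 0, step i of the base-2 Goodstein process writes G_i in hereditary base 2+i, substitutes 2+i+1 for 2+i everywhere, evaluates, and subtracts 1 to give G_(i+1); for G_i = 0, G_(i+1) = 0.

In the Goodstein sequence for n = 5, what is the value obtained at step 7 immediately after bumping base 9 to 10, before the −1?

G_0=5  [base 2] 2^2 + 1  →[2↦3]→  3^3 + 1 = 28  −1 ⇒ G_1=27
G_1=27  [base 3] 3^3  →[3↦4]→  4^4 = 256  −1 ⇒ G_2=255
G_2=255  [base 4] 3·4^3 + 3·4^2 + 3·4 + 3  →[4↦5]→  3·5^3 + 3·5^2 + 3·5 + 3 = 468  −1 ⇒ G_3=467
G_3=467  [base 5] 3·5^3 + 3·5^2 + 3·5 + 2  →[5↦6]→  3·6^3 + 3·6^2 + 3·6 + 2 = 776  −1 ⇒ G_4=775
G_4=775  [base 6] 3·6^3 + 3·6^2 + 3·6 + 1  →[6↦7]→  3·7^3 + 3·7^2 + 3·7 + 1 = 1198  −1 ⇒ G_5=1197
G_5=1197  [base 7] 3·7^3 + 3·7^2 + 3·7  →[7↦8]→  3·8^3 + 3·8^2 + 3·8 = 1752  −1 ⇒ G_6=1751
G_6=1751  [base 8] 3·8^3 + 3·8^2 + 2·8 + 7  →[8↦9]→  3·9^3 + 3·9^2 + 2·9 + 7 = 2455  −1 ⇒ G_7=2454
G_7=2454  [base 9] 3·9^3 + 3·9^2 + 2·9 + 6  →[9↦10]→  3·10^3 + 3·10^2 + 2·10 + 6 = 3326  −1 ⇒ G_8=3325

3326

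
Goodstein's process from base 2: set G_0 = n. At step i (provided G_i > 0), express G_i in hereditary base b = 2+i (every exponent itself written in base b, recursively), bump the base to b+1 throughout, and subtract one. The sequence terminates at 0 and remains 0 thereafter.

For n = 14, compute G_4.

(0) 14|_2 = 2^(2 + 1) + 2^2 + 2 ↦ 3^(3 + 1) + 3^3 + 3|_3 = 111 ⇒ 110
(1) 110|_3 = 3^(3 + 1) + 3^3 + 2 ↦ 4^(4 + 1) + 4^4 + 2|_4 = 1282 ⇒ 1281
(2) 1281|_4 = 4^(4 + 1) + 4^4 + 1 ↦ 5^(5 + 1) + 5^5 + 1|_5 = 18751 ⇒ 18750
(3) 18750|_5 = 5^(5 + 1) + 5^5 ↦ 6^(6 + 1) + 6^6|_6 = 326592 ⇒ 326591
(4) 326591|_6 = 6^(6 + 1) + 5·6^5 + 5·6^4 + 5·6^3 + 5·6^2 + 5·6 + 5 ↦ 7^(7 + 1) + 5·7^5 + 5·7^4 + 5·7^3 + 5·7^2 + 5·7 + 5|_7 = 5862841 ⇒ 5862840

326591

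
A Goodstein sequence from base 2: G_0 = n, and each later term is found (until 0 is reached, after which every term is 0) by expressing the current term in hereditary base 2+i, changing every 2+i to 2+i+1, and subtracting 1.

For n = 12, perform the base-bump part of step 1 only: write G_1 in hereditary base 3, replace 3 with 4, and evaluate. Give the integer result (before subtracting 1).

G_0 = 12. HB_2(12) = 2^(2 + 1) + 2^2. Bump = 108. G_1 = 107.
G_1 = 107. HB_3(107) = 3^(3 + 1) + 2·3^2 + 2·3 + 2. Bump = 1066. G_2 = 1065.

1066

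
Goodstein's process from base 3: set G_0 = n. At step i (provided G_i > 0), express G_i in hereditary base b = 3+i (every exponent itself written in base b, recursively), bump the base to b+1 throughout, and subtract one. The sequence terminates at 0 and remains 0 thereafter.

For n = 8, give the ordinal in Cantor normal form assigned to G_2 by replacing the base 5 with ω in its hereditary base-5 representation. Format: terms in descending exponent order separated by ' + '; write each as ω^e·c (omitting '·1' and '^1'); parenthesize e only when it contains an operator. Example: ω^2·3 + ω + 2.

ω·2

[0] 8 ≡ 2·3 + 2 (base 3). Lift 4: 10. −1: 9.
[1] 9 ≡ 2·4 + 1 (base 4). Lift 5: 11. −1: 10.
[2] 10 ≡ 2·5 (base 5). Lift 6: 12. −1: 11.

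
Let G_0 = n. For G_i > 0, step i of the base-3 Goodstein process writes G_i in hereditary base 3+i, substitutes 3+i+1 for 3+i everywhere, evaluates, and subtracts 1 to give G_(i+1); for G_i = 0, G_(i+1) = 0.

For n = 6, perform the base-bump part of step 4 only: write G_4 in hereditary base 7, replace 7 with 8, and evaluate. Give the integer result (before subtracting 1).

[0] 6 ≡ 2·3 (base 3). Lift 4: 8. −1: 7.
[1] 7 ≡ 4 + 3 (base 4). Lift 5: 8. −1: 7.
[2] 7 ≡ 5 + 2 (base 5). Lift 6: 8. −1: 7.
[3] 7 ≡ 6 + 1 (base 6). Lift 7: 8. −1: 7.
[4] 7 ≡ 7 (base 7). Lift 8: 8. −1: 7.

8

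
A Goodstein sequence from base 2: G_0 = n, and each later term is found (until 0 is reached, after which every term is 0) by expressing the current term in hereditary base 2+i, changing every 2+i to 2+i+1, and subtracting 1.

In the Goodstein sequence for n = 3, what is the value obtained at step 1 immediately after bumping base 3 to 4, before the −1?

4

G_0 = 3. HB_2(3) = 2 + 1. Bump = 4. G_1 = 3.
G_1 = 3. HB_3(3) = 3. Bump = 4. G_2 = 3.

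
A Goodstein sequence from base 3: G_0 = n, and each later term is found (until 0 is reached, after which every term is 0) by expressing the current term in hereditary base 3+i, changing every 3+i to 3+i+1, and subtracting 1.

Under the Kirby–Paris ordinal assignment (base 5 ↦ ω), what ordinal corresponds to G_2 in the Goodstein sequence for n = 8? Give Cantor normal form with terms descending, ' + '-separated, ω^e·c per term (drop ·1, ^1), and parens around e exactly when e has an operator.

ω·2

base 3: 8 = 2·3 + 2; at 4: 2·4 + 2 = 10; next = 9
base 4: 9 = 2·4 + 1; at 5: 2·5 + 1 = 11; next = 10
base 5: 10 = 2·5; at 6: 2·6 = 12; next = 11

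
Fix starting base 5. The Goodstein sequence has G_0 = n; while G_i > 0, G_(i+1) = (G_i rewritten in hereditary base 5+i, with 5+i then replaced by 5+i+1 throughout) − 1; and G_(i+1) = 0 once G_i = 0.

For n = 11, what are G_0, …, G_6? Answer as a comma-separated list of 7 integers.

11, 12, 13, 13, 13, 13, 13

[0] 11 ≡ 2·5 + 1 (base 5). Lift 6: 13. −1: 12.
[1] 12 ≡ 2·6 (base 6). Lift 7: 14. −1: 13.
[2] 13 ≡ 7 + 6 (base 7). Lift 8: 14. −1: 13.
[3] 13 ≡ 8 + 5 (base 8). Lift 9: 14. −1: 13.
[4] 13 ≡ 9 + 4 (base 9). Lift 10: 14. −1: 13.
[5] 13 ≡ 10 + 3 (base 10). Lift 11: 14. −1: 13.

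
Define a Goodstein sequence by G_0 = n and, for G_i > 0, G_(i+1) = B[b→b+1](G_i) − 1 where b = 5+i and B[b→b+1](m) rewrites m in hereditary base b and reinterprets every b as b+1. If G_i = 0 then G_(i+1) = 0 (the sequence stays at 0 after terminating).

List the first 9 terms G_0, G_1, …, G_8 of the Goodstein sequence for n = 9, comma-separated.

base 5: 9 = 5 + 4; at 6: 6 + 4 = 10; next = 9
base 6: 9 = 6 + 3; at 7: 7 + 3 = 10; next = 9
base 7: 9 = 7 + 2; at 8: 8 + 2 = 10; next = 9
base 8: 9 = 8 + 1; at 9: 9 + 1 = 10; next = 9
base 9: 9 = 9; at 10: 10 = 10; next = 9
base 10: 9 = 9; at 11: 9 = 9; next = 8
base 11: 8 = 8; at 12: 8 = 8; next = 7
base 12: 7 = 7; at 13: 7 = 7; next = 6

9, 9, 9, 9, 9, 9, 8, 7, 6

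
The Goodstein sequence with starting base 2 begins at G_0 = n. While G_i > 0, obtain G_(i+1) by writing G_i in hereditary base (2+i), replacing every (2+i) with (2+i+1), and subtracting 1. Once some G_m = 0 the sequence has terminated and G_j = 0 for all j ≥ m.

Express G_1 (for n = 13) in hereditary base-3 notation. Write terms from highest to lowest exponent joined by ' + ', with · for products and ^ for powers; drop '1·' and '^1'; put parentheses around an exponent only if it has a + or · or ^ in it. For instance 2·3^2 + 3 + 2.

3^(3 + 1) + 3^3

i=0: 13 = 2^(2 + 1) + 2^2 + 1 (b=2); 2→3: 3^(3 + 1) + 3^3 + 1 = 109; 109−1 = 108
i=1: 108 = 3^(3 + 1) + 3^3 (b=3); 3→4: 4^(4 + 1) + 4^4 = 1280; 1280−1 = 1279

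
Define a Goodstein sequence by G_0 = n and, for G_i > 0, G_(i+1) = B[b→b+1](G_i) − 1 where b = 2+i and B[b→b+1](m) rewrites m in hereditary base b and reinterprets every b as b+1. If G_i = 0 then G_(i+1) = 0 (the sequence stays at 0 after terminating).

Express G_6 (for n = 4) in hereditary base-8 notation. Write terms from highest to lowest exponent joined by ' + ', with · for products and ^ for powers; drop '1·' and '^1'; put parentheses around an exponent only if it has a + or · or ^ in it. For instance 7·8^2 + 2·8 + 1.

G_0 = 4. HB_2(4) = 2^2. Bump = 27. G_1 = 26.
G_1 = 26. HB_3(26) = 2·3^2 + 2·3 + 2. Bump = 42. G_2 = 41.
G_2 = 41. HB_4(41) = 2·4^2 + 2·4 + 1. Bump = 61. G_3 = 60.
G_3 = 60. HB_5(60) = 2·5^2 + 2·5. Bump = 84. G_4 = 83.
G_4 = 83. HB_6(83) = 2·6^2 + 6 + 5. Bump = 110. G_5 = 109.
G_5 = 109. HB_7(109) = 2·7^2 + 7 + 4. Bump = 140. G_6 = 139.
G_6 = 139. HB_8(139) = 2·8^2 + 8 + 3. Bump = 174. G_7 = 173.

2·8^2 + 8 + 3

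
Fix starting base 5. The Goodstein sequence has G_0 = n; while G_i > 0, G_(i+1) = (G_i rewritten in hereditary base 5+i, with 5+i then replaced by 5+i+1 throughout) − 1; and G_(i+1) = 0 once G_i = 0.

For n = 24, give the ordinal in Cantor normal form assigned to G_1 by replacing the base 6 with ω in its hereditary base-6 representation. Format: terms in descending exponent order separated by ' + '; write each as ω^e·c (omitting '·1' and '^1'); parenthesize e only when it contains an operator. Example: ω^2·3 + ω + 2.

base 5: 24 = 4·5 + 4; at 6: 4·6 + 4 = 28; next = 27
base 6: 27 = 4·6 + 3; at 7: 4·7 + 3 = 31; next = 30

ω·4 + 3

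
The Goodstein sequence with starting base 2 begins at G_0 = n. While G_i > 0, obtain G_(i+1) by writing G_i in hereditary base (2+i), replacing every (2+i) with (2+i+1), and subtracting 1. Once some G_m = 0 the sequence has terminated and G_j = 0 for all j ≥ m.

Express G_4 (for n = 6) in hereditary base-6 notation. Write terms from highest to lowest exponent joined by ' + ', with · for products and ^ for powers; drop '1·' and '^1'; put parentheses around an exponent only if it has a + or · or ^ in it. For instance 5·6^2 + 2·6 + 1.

6 —HB2→ 2^2 + 2 —bump→ 3^3 + 3 = 30 —(−1)→ 29
29 —HB3→ 3^3 + 2 —bump→ 4^4 + 2 = 258 —(−1)→ 257
257 —HB4→ 4^4 + 1 —bump→ 5^5 + 1 = 3126 —(−1)→ 3125
3125 —HB5→ 5^5 —bump→ 6^6 = 46656 —(−1)→ 46655

5·6^5 + 5·6^4 + 5·6^3 + 5·6^2 + 5·6 + 5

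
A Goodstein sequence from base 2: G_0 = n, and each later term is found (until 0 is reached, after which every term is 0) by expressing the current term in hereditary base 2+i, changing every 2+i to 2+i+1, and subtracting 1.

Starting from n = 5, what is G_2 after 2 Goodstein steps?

[0] 5 ≡ 2^2 + 1 (base 2). Lift 3: 28. −1: 27.
[1] 27 ≡ 3^3 (base 3). Lift 4: 256. −1: 255.

255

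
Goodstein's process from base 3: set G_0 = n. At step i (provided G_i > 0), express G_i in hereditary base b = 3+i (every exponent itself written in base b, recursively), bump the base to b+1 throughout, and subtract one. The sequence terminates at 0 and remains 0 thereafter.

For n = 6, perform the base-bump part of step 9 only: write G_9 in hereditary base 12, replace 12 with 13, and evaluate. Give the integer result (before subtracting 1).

step 0: 6 = 2·3; sub 4 for 3: 2·4; = 8; G_1 = 8−1 = 7
step 1: 7 = 4 + 3; sub 5 for 4: 5 + 3; = 8; G_2 = 8−1 = 7
step 2: 7 = 5 + 2; sub 6 for 5: 6 + 2; = 8; G_3 = 8−1 = 7
step 3: 7 = 6 + 1; sub 7 for 6: 7 + 1; = 8; G_4 = 8−1 = 7
step 4: 7 = 7; sub 8 for 7: 8; = 8; G_5 = 8−1 = 7
step 5: 7 = 7; sub 9 for 8: 7; = 7; G_6 = 7−1 = 6
step 6: 6 = 6; sub 10 for 9: 6; = 6; G_7 = 6−1 = 5
step 7: 5 = 5; sub 11 for 10: 5; = 5; G_8 = 5−1 = 4
step 8: 4 = 4; sub 12 for 11: 4; = 4; G_9 = 4−1 = 3

3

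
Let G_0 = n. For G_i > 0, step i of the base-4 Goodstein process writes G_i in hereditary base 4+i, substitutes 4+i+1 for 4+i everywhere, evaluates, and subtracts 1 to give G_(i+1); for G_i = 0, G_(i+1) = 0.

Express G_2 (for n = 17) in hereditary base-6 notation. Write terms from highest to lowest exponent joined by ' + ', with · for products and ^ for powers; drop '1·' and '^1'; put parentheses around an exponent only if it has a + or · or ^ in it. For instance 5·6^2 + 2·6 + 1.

5·6 + 5

step 0: 17 = 4^2 + 1; sub 5 for 4: 5^2 + 1; = 26; G_1 = 26−1 = 25
step 1: 25 = 5^2; sub 6 for 5: 6^2; = 36; G_2 = 36−1 = 35
step 2: 35 = 5·6 + 5; sub 7 for 6: 5·7 + 5; = 40; G_3 = 40−1 = 39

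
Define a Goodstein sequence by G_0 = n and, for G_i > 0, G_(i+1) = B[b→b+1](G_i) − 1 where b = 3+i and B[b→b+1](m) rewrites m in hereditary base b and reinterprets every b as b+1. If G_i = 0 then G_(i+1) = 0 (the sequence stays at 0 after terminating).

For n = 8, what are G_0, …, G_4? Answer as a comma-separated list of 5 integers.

8, 9, 10, 11, 11

base 3: 8 = 2·3 + 2; at 4: 2·4 + 2 = 10; next = 9
base 4: 9 = 2·4 + 1; at 5: 2·5 + 1 = 11; next = 10
base 5: 10 = 2·5; at 6: 2·6 = 12; next = 11
base 6: 11 = 6 + 5; at 7: 7 + 5 = 12; next = 11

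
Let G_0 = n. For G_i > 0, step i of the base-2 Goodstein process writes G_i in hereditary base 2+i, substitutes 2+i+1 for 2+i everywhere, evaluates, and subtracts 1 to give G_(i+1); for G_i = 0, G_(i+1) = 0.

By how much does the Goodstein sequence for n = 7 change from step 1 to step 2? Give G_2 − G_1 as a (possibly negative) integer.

229

G_0=7  [base 2] 2^2 + 2 + 1  →[2↦3]→  3^3 + 3 + 1 = 31  −1 ⇒ G_1=30
G_1=30  [base 3] 3^3 + 3  →[3↦4]→  4^4 + 4 = 260  −1 ⇒ G_2=259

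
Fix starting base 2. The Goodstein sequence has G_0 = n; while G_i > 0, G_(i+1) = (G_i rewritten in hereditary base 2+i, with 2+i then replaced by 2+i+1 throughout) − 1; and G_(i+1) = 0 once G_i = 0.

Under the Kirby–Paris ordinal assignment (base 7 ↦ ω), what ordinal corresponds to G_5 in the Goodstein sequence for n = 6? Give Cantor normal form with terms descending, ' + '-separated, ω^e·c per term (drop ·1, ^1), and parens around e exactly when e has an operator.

ω^5·5 + ω^4·5 + ω^3·5 + ω^2·5 + ω·5 + 4

[0] 6 ≡ 2^2 + 2 (base 2). Lift 3: 30. −1: 29.
[1] 29 ≡ 3^3 + 2 (base 3). Lift 4: 258. −1: 257.
[2] 257 ≡ 4^4 + 1 (base 4). Lift 5: 3126. −1: 3125.
[3] 3125 ≡ 5^5 (base 5). Lift 6: 46656. −1: 46655.
[4] 46655 ≡ 5·6^5 + 5·6^4 + 5·6^3 + 5·6^2 + 5·6 + 5 (base 6). Lift 7: 98040. −1: 98039.
[5] 98039 ≡ 5·7^5 + 5·7^4 + 5·7^3 + 5·7^2 + 5·7 + 4 (base 7). Lift 8: 187244. −1: 187243.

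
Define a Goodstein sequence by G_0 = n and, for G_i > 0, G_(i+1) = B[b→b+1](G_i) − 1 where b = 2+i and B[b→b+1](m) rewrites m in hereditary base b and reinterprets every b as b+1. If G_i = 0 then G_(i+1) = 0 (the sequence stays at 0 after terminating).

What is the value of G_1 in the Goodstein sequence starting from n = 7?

30

[0] 7 ≡ 2^2 + 2 + 1 (base 2). Lift 3: 31. −1: 30.
[1] 30 ≡ 3^3 + 3 (base 3). Lift 4: 260. −1: 259.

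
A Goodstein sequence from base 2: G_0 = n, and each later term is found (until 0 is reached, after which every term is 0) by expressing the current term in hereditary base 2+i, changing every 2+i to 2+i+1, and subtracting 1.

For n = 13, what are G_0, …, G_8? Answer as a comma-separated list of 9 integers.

G_0 = 13. HB_2(13) = 2^(2 + 1) + 2^2 + 1. Bump = 109. G_1 = 108.
G_1 = 108. HB_3(108) = 3^(3 + 1) + 3^3. Bump = 1280. G_2 = 1279.
G_2 = 1279. HB_4(1279) = 4^(4 + 1) + 3·4^3 + 3·4^2 + 3·4 + 3. Bump = 16093. G_3 = 16092.
G_3 = 16092. HB_5(16092) = 5^(5 + 1) + 3·5^3 + 3·5^2 + 3·5 + 2. Bump = 280712. G_4 = 280711.
G_4 = 280711. HB_6(280711) = 6^(6 + 1) + 3·6^3 + 3·6^2 + 3·6 + 1. Bump = 5765999. G_5 = 5765998.
G_5 = 5765998. HB_7(5765998) = 7^(7 + 1) + 3·7^3 + 3·7^2 + 3·7. Bump = 134219480. G_6 = 134219479.
G_6 = 134219479. HB_8(134219479) = 8^(8 + 1) + 3·8^3 + 3·8^2 + 2·8 + 7. Bump = 3486786856. G_7 = 3486786855.
G_7 = 3486786855. HB_9(3486786855) = 9^(9 + 1) + 3·9^3 + 3·9^2 + 2·9 + 6. Bump = 100000003326. G_8 = 100000003325.

13, 108, 1279, 16092, 280711, 5765998, 134219479, 3486786855, 100000003325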